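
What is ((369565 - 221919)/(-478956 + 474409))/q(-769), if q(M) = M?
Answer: 147646/3496643 ≈ 0.042225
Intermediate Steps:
((369565 - 221919)/(-478956 + 474409))/q(-769) = ((369565 - 221919)/(-478956 + 474409))/(-769) = (147646/(-4547))*(-1/769) = (147646*(-1/4547))*(-1/769) = -147646/4547*(-1/769) = 147646/3496643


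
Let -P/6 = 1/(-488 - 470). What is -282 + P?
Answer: -135075/479 ≈ -281.99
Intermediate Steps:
P = 3/479 (P = -6/(-488 - 470) = -6/(-958) = -6*(-1/958) = 3/479 ≈ 0.0062630)
-282 + P = -282 + 3/479 = -135075/479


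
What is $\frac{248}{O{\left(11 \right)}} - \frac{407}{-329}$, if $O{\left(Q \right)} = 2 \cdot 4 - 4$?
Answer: $\frac{20805}{329} \approx 63.237$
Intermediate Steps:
$O{\left(Q \right)} = 4$ ($O{\left(Q \right)} = 8 - 4 = 4$)
$\frac{248}{O{\left(11 \right)}} - \frac{407}{-329} = \frac{248}{4} - \frac{407}{-329} = 248 \cdot \frac{1}{4} - - \frac{407}{329} = 62 + \frac{407}{329} = \frac{20805}{329}$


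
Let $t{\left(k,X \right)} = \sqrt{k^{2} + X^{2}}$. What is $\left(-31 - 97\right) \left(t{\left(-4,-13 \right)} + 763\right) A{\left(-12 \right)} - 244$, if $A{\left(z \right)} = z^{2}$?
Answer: $-14063860 - 18432 \sqrt{185} \approx -1.4315 \cdot 10^{7}$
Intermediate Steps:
$t{\left(k,X \right)} = \sqrt{X^{2} + k^{2}}$
$\left(-31 - 97\right) \left(t{\left(-4,-13 \right)} + 763\right) A{\left(-12 \right)} - 244 = \left(-31 - 97\right) \left(\sqrt{\left(-13\right)^{2} + \left(-4\right)^{2}} + 763\right) \left(-12\right)^{2} - 244 = - 128 \left(\sqrt{169 + 16} + 763\right) 144 - 244 = - 128 \left(\sqrt{185} + 763\right) 144 - 244 = - 128 \left(763 + \sqrt{185}\right) 144 - 244 = \left(-97664 - 128 \sqrt{185}\right) 144 - 244 = \left(-14063616 - 18432 \sqrt{185}\right) - 244 = -14063860 - 18432 \sqrt{185}$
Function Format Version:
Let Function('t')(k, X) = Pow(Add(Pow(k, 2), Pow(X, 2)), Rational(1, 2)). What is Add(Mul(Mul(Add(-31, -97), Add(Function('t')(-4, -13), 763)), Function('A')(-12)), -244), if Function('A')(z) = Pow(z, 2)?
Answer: Add(-14063860, Mul(-18432, Pow(185, Rational(1, 2)))) ≈ -1.4315e+7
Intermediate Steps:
Function('t')(k, X) = Pow(Add(Pow(X, 2), Pow(k, 2)), Rational(1, 2))
Add(Mul(Mul(Add(-31, -97), Add(Function('t')(-4, -13), 763)), Function('A')(-12)), -244) = Add(Mul(Mul(Add(-31, -97), Add(Pow(Add(Pow(-13, 2), Pow(-4, 2)), Rational(1, 2)), 763)), Pow(-12, 2)), -244) = Add(Mul(Mul(-128, Add(Pow(Add(169, 16), Rational(1, 2)), 763)), 144), -244) = Add(Mul(Mul(-128, Add(Pow(185, Rational(1, 2)), 763)), 144), -244) = Add(Mul(Mul(-128, Add(763, Pow(185, Rational(1, 2)))), 144), -244) = Add(Mul(Add(-97664, Mul(-128, Pow(185, Rational(1, 2)))), 144), -244) = Add(Add(-14063616, Mul(-18432, Pow(185, Rational(1, 2)))), -244) = Add(-14063860, Mul(-18432, Pow(185, Rational(1, 2))))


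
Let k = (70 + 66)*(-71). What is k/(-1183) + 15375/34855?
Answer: 70949701/8246693 ≈ 8.6034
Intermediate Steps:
k = -9656 (k = 136*(-71) = -9656)
k/(-1183) + 15375/34855 = -9656/(-1183) + 15375/34855 = -9656*(-1/1183) + 15375*(1/34855) = 9656/1183 + 3075/6971 = 70949701/8246693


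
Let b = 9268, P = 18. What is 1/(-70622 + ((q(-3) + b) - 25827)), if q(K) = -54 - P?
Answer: -1/87253 ≈ -1.1461e-5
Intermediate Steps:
q(K) = -72 (q(K) = -54 - 1*18 = -54 - 18 = -72)
1/(-70622 + ((q(-3) + b) - 25827)) = 1/(-70622 + ((-72 + 9268) - 25827)) = 1/(-70622 + (9196 - 25827)) = 1/(-70622 - 16631) = 1/(-87253) = -1/87253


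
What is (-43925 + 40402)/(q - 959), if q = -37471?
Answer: 3523/38430 ≈ 0.091673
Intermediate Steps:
(-43925 + 40402)/(q - 959) = (-43925 + 40402)/(-37471 - 959) = -3523/(-38430) = -3523*(-1/38430) = 3523/38430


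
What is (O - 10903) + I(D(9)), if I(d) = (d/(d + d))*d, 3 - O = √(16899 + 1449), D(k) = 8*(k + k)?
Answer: -10828 - 2*√4587 ≈ -10963.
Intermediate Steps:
D(k) = 16*k (D(k) = 8*(2*k) = 16*k)
O = 3 - 2*√4587 (O = 3 - √(16899 + 1449) = 3 - √18348 = 3 - 2*√4587 ≈ -132.45)
I(d) = d/2 (I(d) = (d/((2*d)))*d = (d*(1/(2*d)))*d = d/2)
(O - 10903) + I(D(9)) = ((3 - 2*√4587) - 10903) + (16*9)/2 = (-10900 - 2*√4587) + (½)*144 = (-10900 - 2*√4587) + 72 = -10828 - 2*√4587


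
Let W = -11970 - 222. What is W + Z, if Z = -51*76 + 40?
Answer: -16028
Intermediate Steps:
W = -12192
Z = -3836 (Z = -3876 + 40 = -3836)
W + Z = -12192 - 3836 = -16028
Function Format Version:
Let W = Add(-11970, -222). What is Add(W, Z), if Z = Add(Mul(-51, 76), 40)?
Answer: -16028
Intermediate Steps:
W = -12192
Z = -3836 (Z = Add(-3876, 40) = -3836)
Add(W, Z) = Add(-12192, -3836) = -16028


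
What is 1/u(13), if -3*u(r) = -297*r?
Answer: 1/1287 ≈ 0.00077700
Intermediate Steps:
u(r) = 99*r (u(r) = -(-99)*r = 99*r)
1/u(13) = 1/(99*13) = 1/1287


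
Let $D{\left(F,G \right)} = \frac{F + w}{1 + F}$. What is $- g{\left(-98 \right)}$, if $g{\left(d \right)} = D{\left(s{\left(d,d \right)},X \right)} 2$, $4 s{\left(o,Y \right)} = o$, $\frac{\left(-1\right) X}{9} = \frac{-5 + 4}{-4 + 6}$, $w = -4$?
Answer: $- \frac{114}{47} \approx -2.4255$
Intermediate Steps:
$X = \frac{9}{2}$ ($X = - 9 \frac{-5 + 4}{-4 + 6} = - 9 \left(- \frac{1}{2}\right) = - 9 \left(\left(-1\right) \frac{1}{2}\right) = \left(-9\right) \left(- \frac{1}{2}\right) = \frac{9}{2} \approx 4.5$)
$s{\left(o,Y \right)} = \frac{o}{4}$
$D{\left(F,G \right)} = \frac{-4 + F}{1 + F}$ ($D{\left(F,G \right)} = \frac{F - 4}{1 + F} = \frac{-4 + F}{1 + F}$)
$g{\left(d \right)} = \frac{2 \left(-4 + \frac{d}{4}\right)}{1 + \frac{d}{4}}$ ($g{\left(d \right)} = \frac{-4 + \frac{d}{4}}{1 + \frac{d}{4}} \cdot 2 = \frac{2 \left(-4 + \frac{d}{4}\right)}{1 + \frac{d}{4}}$)
$- g{\left(-98 \right)} = - \frac{2 \left(-16 - 98\right)}{4 - 98} = - \frac{2 \left(-114\right)}{-94} = - \frac{2 \left(-1\right) \left(-114\right)}{94} = \left(-1\right) \frac{114}{47} = - \frac{114}{47}$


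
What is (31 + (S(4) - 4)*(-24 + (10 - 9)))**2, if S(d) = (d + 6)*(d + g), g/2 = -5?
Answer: 2259009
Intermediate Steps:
g = -10 (g = 2*(-5) = -10)
S(d) = (-10 + d)*(6 + d) (S(d) = (d + 6)*(d - 10) = (6 + d)*(-10 + d) = (-10 + d)*(6 + d))
(31 + (S(4) - 4)*(-24 + (10 - 9)))**2 = (31 + ((-60 + 4**2 - 4*4) - 4)*(-24 + (10 - 9)))**2 = (31 + ((-60 + 16 - 16) - 4)*(-24 + 1))**2 = (31 + (-60 - 4)*(-23))**2 = (31 - 64*(-23))**2 = (31 + 1472)**2 = 1503**2 = 2259009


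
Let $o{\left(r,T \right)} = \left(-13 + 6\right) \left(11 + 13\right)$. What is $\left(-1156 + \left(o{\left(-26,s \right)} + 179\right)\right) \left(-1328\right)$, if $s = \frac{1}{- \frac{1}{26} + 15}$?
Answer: $1520560$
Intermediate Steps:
$s = \frac{26}{389}$ ($s = \frac{1}{\left(-1\right) \frac{1}{26} + 15} = \frac{1}{- \frac{1}{26} + 15} = \frac{1}{\frac{389}{26}} = \frac{26}{389} \approx 0.066838$)
$o{\left(r,T \right)} = -168$ ($o{\left(r,T \right)} = \left(-7\right) 24 = -168$)
$\left(-1156 + \left(o{\left(-26,s \right)} + 179\right)\right) \left(-1328\right) = \left(-1156 + \left(-168 + 179\right)\right) \left(-1328\right) = \left(-1156 + 11\right) \left(-1328\right) = \left(-1145\right) \left(-1328\right) = 1520560$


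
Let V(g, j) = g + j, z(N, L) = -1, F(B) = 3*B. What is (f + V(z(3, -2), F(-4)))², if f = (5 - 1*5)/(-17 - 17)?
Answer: 169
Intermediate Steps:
f = 0 (f = (5 - 5)/(-34) = 0*(-1/34) = 0)
(f + V(z(3, -2), F(-4)))² = (0 + (-1 + 3*(-4)))² = (0 + (-1 - 12))² = (0 - 13)² = (-13)² = 169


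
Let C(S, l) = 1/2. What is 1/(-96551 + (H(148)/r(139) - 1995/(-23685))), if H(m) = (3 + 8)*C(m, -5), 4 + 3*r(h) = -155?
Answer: -167374/16160130345 ≈ -1.0357e-5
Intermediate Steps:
r(h) = -53 (r(h) = -4/3 + (1/3)*(-155) = -4/3 - 155/3 = -53)
C(S, l) = 1/2
H(m) = 11/2 (H(m) = (3 + 8)*(1/2) = 11*(1/2) = 11/2)
1/(-96551 + (H(148)/r(139) - 1995/(-23685))) = 1/(-96551 + ((11/2)/(-53) - 1995/(-23685))) = 1/(-96551 + ((11/2)*(-1/53) - 1995*(-1/23685))) = 1/(-96551 + (-11/106 + 133/1579)) = 1/(-96551 - 3271/167374) = 1/(-16160130345/167374) = -167374/16160130345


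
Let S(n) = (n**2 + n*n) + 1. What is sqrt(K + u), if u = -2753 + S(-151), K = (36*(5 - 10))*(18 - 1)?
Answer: sqrt(39790) ≈ 199.47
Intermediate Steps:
S(n) = 1 + 2*n**2 (S(n) = (n**2 + n**2) + 1 = 2*n**2 + 1 = 1 + 2*n**2)
K = -3060 (K = (36*(-5))*17 = -180*17 = -3060)
u = 42850 (u = -2753 + (1 + 2*(-151)**2) = -2753 + (1 + 2*22801) = -2753 + (1 + 45602) = -2753 + 45603 = 42850)
sqrt(K + u) = sqrt(-3060 + 42850) = sqrt(39790)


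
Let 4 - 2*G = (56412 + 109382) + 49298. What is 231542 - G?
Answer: 339086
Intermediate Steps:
G = -107544 (G = 2 - ((56412 + 109382) + 49298)/2 = 2 - (165794 + 49298)/2 = 2 - ½*215092 = 2 - 107546 = -107544)
231542 - G = 231542 - 1*(-107544) = 231542 + 107544 = 339086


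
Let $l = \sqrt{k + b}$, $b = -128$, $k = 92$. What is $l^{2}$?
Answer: $-36$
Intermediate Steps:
$l = 6 i$ ($l = \sqrt{92 - 128} = \sqrt{-36} = 6 i \approx 6.0 i$)
$l^{2} = \left(6 i\right)^{2} = -36$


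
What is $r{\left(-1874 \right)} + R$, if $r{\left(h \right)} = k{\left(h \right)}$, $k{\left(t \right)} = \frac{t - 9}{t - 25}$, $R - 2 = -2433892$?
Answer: $- \frac{4621955227}{1899} \approx -2.4339 \cdot 10^{6}$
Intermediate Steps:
$R = -2433890$ ($R = 2 - 2433892 = -2433890$)
$k{\left(t \right)} = \frac{-9 + t}{-25 + t}$
$r{\left(h \right)} = \frac{-9 + h}{-25 + h}$
$r{\left(-1874 \right)} + R = \frac{-9 - 1874}{-25 - 1874} - 2433890 = \frac{1}{-1899} \left(-1883\right) - 2433890 = \left(- \frac{1}{1899}\right) \left(-1883\right) - 2433890 = \frac{1883}{1899} - 2433890 = - \frac{4621955227}{1899}$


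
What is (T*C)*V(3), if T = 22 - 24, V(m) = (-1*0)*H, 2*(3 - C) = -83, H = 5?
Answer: 0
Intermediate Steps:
C = 89/2 (C = 3 - 1/2*(-83) = 3 + 83/2 = 89/2 ≈ 44.500)
V(m) = 0 (V(m) = -1*0*5 = 0*5 = 0)
T = -2
(T*C)*V(3) = -2*89/2*0 = -89*0 = 0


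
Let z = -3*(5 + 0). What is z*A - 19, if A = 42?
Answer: -649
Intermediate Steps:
z = -15 (z = -3*5 = -15)
z*A - 19 = -15*42 - 19 = -630 - 19 = -649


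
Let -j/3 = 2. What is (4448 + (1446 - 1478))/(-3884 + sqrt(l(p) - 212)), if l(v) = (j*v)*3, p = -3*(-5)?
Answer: -2858624/2514323 - 736*I*sqrt(482)/2514323 ≈ -1.1369 - 0.0064266*I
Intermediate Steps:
j = -6 (j = -3*2 = -6)
p = 15
l(v) = -18*v (l(v) = -6*v*3 = -18*v)
(4448 + (1446 - 1478))/(-3884 + sqrt(l(p) - 212)) = (4448 + (1446 - 1478))/(-3884 + sqrt(-18*15 - 212)) = (4448 - 32)/(-3884 + sqrt(-270 - 212)) = 4416/(-3884 + sqrt(-482)) = 4416/(-3884 + I*sqrt(482))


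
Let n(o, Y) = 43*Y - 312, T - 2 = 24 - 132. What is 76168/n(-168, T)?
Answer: -38084/2435 ≈ -15.640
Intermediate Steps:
T = -106 (T = 2 + (24 - 132) = 2 - 108 = -106)
n(o, Y) = -312 + 43*Y
76168/n(-168, T) = 76168/(-312 + 43*(-106)) = 76168/(-312 - 4558) = 76168/(-4870) = 76168*(-1/4870) = -38084/2435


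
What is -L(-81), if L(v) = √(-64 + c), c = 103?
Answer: -√39 ≈ -6.2450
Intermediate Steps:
L(v) = √39 (L(v) = √(-64 + 103) = √39)
-L(-81) = -√39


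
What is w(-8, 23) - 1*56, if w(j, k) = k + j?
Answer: -41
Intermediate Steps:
w(j, k) = j + k
w(-8, 23) - 1*56 = (-8 + 23) - 1*56 = 15 - 56 = -41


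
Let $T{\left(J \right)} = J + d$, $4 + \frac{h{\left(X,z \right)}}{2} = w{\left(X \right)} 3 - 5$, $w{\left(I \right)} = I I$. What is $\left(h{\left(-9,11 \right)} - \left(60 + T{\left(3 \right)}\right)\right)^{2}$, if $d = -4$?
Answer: $167281$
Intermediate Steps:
$w{\left(I \right)} = I^{2}$
$h{\left(X,z \right)} = -18 + 6 X^{2}$ ($h{\left(X,z \right)} = -8 + 2 \left(X^{2} \cdot 3 - 5\right) = -8 + 2 \left(3 X^{2} - 5\right) = -8 + 2 \left(-5 + 3 X^{2}\right) = -8 + \left(-10 + 6 X^{2}\right) = -18 + 6 X^{2}$)
$T{\left(J \right)} = -4 + J$ ($T{\left(J \right)} = J - 4 = -4 + J$)
$\left(h{\left(-9,11 \right)} - \left(60 + T{\left(3 \right)}\right)\right)^{2} = \left(\left(-18 + 6 \left(-9\right)^{2}\right) - 59\right)^{2} = \left(\left(-18 + 6 \cdot 81\right) - 59\right)^{2} = \left(\left(-18 + 486\right) + \left(-60 + 1\right)\right)^{2} = \left(468 - 59\right)^{2} = 409^{2} = 167281$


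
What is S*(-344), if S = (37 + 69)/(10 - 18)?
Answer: 4558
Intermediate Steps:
S = -53/4 (S = 106/(-8) = 106*(-⅛) = -53/4 ≈ -13.250)
S*(-344) = -53/4*(-344) = 4558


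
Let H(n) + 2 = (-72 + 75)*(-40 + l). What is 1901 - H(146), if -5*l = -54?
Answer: 9953/5 ≈ 1990.6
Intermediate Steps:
l = 54/5 (l = -1/5*(-54) = 54/5 ≈ 10.800)
H(n) = -448/5 (H(n) = -2 + (-72 + 75)*(-40 + 54/5) = -2 + 3*(-146/5) = -2 - 438/5 = -448/5)
1901 - H(146) = 1901 - 1*(-448/5) = 1901 + 448/5 = 9953/5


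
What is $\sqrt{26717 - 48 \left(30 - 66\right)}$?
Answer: $\sqrt{28445} \approx 168.66$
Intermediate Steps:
$\sqrt{26717 - 48 \left(30 - 66\right)} = \sqrt{26717 - -1728} = \sqrt{26717 + 1728} = \sqrt{28445}$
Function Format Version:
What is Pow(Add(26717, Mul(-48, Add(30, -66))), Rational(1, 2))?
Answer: Pow(28445, Rational(1, 2)) ≈ 168.66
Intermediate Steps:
Pow(Add(26717, Mul(-48, Add(30, -66))), Rational(1, 2)) = Pow(Add(26717, Mul(-48, -36)), Rational(1, 2)) = Pow(Add(26717, 1728), Rational(1, 2)) = Pow(28445, Rational(1, 2))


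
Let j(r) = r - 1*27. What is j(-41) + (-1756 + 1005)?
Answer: -819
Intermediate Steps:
j(r) = -27 + r (j(r) = r - 27 = -27 + r)
j(-41) + (-1756 + 1005) = (-27 - 41) + (-1756 + 1005) = -68 - 751 = -819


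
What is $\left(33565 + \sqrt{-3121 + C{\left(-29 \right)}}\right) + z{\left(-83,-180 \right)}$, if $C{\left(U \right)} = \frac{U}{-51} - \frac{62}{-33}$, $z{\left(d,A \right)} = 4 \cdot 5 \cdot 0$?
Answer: $33565 + \frac{2 i \sqrt{245368497}}{561} \approx 33565.0 + 55.844 i$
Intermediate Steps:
$z{\left(d,A \right)} = 0$ ($z{\left(d,A \right)} = 20 \cdot 0 = 0$)
$C{\left(U \right)} = \frac{62}{33} - \frac{U}{51}$ ($C{\left(U \right)} = U \left(- \frac{1}{51}\right) - - \frac{62}{33} = - \frac{U}{51} + \frac{62}{33} = \frac{62}{33} - \frac{U}{51}$)
$\left(33565 + \sqrt{-3121 + C{\left(-29 \right)}}\right) + z{\left(-83,-180 \right)} = \left(33565 + \sqrt{-3121 + \left(\frac{62}{33} - - \frac{29}{51}\right)}\right) + 0 = \left(33565 + \sqrt{-3121 + \left(\frac{62}{33} + \frac{29}{51}\right)}\right) + 0 = \left(33565 + \sqrt{-3121 + \frac{1373}{561}}\right) + 0 = \left(33565 + \sqrt{- \frac{1749508}{561}}\right) + 0 = \left(33565 + \frac{2 i \sqrt{245368497}}{561}\right) + 0 = 33565 + \frac{2 i \sqrt{245368497}}{561}$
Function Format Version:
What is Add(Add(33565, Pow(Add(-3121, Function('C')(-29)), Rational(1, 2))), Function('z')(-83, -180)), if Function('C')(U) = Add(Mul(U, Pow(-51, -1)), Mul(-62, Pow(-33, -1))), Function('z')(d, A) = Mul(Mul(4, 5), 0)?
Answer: Add(33565, Mul(Rational(2, 561), I, Pow(245368497, Rational(1, 2)))) ≈ Add(33565., Mul(55.844, I))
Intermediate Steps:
Function('z')(d, A) = 0 (Function('z')(d, A) = Mul(20, 0) = 0)
Function('C')(U) = Add(Rational(62, 33), Mul(Rational(-1, 51), U)) (Function('C')(U) = Add(Mul(U, Rational(-1, 51)), Mul(-62, Rational(-1, 33))) = Add(Mul(Rational(-1, 51), U), Rational(62, 33)) = Add(Rational(62, 33), Mul(Rational(-1, 51), U)))
Add(Add(33565, Pow(Add(-3121, Function('C')(-29)), Rational(1, 2))), Function('z')(-83, -180)) = Add(Add(33565, Pow(Add(-3121, Add(Rational(62, 33), Mul(Rational(-1, 51), -29))), Rational(1, 2))), 0) = Add(Add(33565, Pow(Add(-3121, Add(Rational(62, 33), Rational(29, 51))), Rational(1, 2))), 0) = Add(Add(33565, Pow(Add(-3121, Rational(1373, 561)), Rational(1, 2))), 0) = Add(Add(33565, Pow(Rational(-1749508, 561), Rational(1, 2))), 0) = Add(Add(33565, Mul(Rational(2, 561), I, Pow(245368497, Rational(1, 2)))), 0) = Add(33565, Mul(Rational(2, 561), I, Pow(245368497, Rational(1, 2))))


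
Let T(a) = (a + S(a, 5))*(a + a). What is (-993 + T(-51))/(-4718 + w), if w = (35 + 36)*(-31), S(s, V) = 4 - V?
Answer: -4311/6919 ≈ -0.62307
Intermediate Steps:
w = -2201 (w = 71*(-31) = -2201)
T(a) = 2*a*(-1 + a) (T(a) = (a + (4 - 1*5))*(a + a) = (a + (4 - 5))*(2*a) = (a - 1)*(2*a) = (-1 + a)*(2*a) = 2*a*(-1 + a))
(-993 + T(-51))/(-4718 + w) = (-993 + 2*(-51)*(-1 - 51))/(-4718 - 2201) = (-993 + 2*(-51)*(-52))/(-6919) = (-993 + 5304)*(-1/6919) = 4311*(-1/6919) = -4311/6919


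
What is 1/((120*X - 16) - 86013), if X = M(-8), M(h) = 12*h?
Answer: -1/97549 ≈ -1.0251e-5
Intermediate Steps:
X = -96 (X = 12*(-8) = -96)
1/((120*X - 16) - 86013) = 1/((120*(-96) - 16) - 86013) = 1/((-11520 - 16) - 86013) = 1/(-11536 - 86013) = 1/(-97549) = -1/97549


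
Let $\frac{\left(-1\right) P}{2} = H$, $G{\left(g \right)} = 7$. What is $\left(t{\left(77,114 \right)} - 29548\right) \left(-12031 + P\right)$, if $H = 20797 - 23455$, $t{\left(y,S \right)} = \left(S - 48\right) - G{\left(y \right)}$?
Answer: $198018635$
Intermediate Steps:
$t{\left(y,S \right)} = -55 + S$ ($t{\left(y,S \right)} = \left(S - 48\right) - 7 = \left(-48 + S\right) - 7 = -55 + S$)
$H = -2658$ ($H = 20797 - 23455 = -2658$)
$P = 5316$ ($P = \left(-2\right) \left(-2658\right) = 5316$)
$\left(t{\left(77,114 \right)} - 29548\right) \left(-12031 + P\right) = \left(\left(-55 + 114\right) - 29548\right) \left(-12031 + 5316\right) = \left(59 - 29548\right) \left(-6715\right) = \left(-29489\right) \left(-6715\right) = 198018635$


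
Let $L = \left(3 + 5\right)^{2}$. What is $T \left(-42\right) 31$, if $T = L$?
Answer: $-83328$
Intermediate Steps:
$L = 64$ ($L = 8^{2} = 64$)
$T = 64$
$T \left(-42\right) 31 = 64 \left(-42\right) 31 = \left(-2688\right) 31 = -83328$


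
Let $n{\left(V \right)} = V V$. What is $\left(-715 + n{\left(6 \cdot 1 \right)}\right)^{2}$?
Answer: $461041$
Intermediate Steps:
$n{\left(V \right)} = V^{2}$
$\left(-715 + n{\left(6 \cdot 1 \right)}\right)^{2} = \left(-715 + \left(6 \cdot 1\right)^{2}\right)^{2} = \left(-715 + 6^{2}\right)^{2} = \left(-715 + 36\right)^{2} = \left(-679\right)^{2} = 461041$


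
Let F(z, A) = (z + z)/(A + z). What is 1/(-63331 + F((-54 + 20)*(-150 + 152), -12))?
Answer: -10/633293 ≈ -1.5790e-5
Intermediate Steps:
F(z, A) = 2*z/(A + z) (F(z, A) = (2*z)/(A + z) = 2*z/(A + z))
1/(-63331 + F((-54 + 20)*(-150 + 152), -12)) = 1/(-63331 + 2*((-54 + 20)*(-150 + 152))/(-12 + (-54 + 20)*(-150 + 152))) = 1/(-63331 + 2*(-34*2)/(-12 - 34*2)) = 1/(-63331 + 2*(-68)/(-12 - 68)) = 1/(-63331 + 2*(-68)/(-80)) = 1/(-63331 + 2*(-68)*(-1/80)) = 1/(-63331 + 17/10) = 1/(-633293/10) = -10/633293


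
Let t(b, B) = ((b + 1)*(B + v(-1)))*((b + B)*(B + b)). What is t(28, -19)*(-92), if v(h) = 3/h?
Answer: 4754376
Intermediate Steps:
t(b, B) = (B + b)²*(1 + b)*(-3 + B) (t(b, B) = ((b + 1)*(B + 3/(-1)))*((b + B)*(B + b)) = ((1 + b)*(B + 3*(-1)))*((B + b)*(B + b)) = ((1 + b)*(B - 3))*(B + b)² = ((1 + b)*(-3 + B))*(B + b)² = (B + b)²*(1 + b)*(-3 + B))
t(28, -19)*(-92) = ((-19 + 28)²*(-3 - 19 - 3*28 - 19*28))*(-92) = (9²*(-3 - 19 - 84 - 532))*(-92) = (81*(-638))*(-92) = -51678*(-92) = 4754376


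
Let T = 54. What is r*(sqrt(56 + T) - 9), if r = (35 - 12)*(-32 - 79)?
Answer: 22977 - 2553*sqrt(110) ≈ -3799.1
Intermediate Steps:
r = -2553 (r = 23*(-111) = -2553)
r*(sqrt(56 + T) - 9) = -2553*(sqrt(56 + 54) - 9) = -2553*(sqrt(110) - 9) = -2553*(-9 + sqrt(110)) = 22977 - 2553*sqrt(110)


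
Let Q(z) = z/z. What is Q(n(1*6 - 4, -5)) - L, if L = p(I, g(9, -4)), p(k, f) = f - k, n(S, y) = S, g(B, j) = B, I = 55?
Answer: 47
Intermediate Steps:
L = -46 (L = 9 - 1*55 = 9 - 55 = -46)
Q(z) = 1
Q(n(1*6 - 4, -5)) - L = 1 - 1*(-46) = 1 + 46 = 47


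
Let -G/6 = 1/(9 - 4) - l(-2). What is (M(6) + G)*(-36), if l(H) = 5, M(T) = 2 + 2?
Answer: -5904/5 ≈ -1180.8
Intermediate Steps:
M(T) = 4
G = 144/5 (G = -6*(1/(9 - 4) - 1*5) = -6*(1/5 - 5) = -6*(-24/5) = 144/5 ≈ 28.800)
(M(6) + G)*(-36) = (4 + 144/5)*(-36) = (164/5)*(-36) = -5904/5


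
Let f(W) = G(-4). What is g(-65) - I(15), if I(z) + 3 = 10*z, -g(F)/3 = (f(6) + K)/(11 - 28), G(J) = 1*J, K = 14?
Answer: -2469/17 ≈ -145.24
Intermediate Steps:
G(J) = J
f(W) = -4
g(F) = 30/17 (g(F) = -3*(-4 + 14)/(11 - 28) = -30/(-17) = -30*(-1)/17 = -3*(-10/17) = 30/17)
I(z) = -3 + 10*z
g(-65) - I(15) = 30/17 - (-3 + 10*15) = 30/17 - (-3 + 150) = 30/17 - 1*147 = 30/17 - 147 = -2469/17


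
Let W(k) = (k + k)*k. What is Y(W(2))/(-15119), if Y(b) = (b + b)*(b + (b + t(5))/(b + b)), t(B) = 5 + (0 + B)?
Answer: -146/15119 ≈ -0.0096567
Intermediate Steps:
t(B) = 5 + B
W(k) = 2*k**2 (W(k) = (2*k)*k = 2*k**2)
Y(b) = 2*b*(b + (10 + b)/(2*b)) (Y(b) = (b + b)*(b + (b + (5 + 5))/(b + b)) = (2*b)*(b + (b + 10)/((2*b))) = (2*b)*(b + (10 + b)*(1/(2*b))) = (2*b)*(b + (10 + b)/(2*b)) = 2*b*(b + (10 + b)/(2*b)))
Y(W(2))/(-15119) = (10 + 2*2**2 + 2*(2*2**2)**2)/(-15119) = (10 + 2*4 + 2*(2*4)**2)*(-1/15119) = (10 + 8 + 2*8**2)*(-1/15119) = (10 + 8 + 2*64)*(-1/15119) = (10 + 8 + 128)*(-1/15119) = 146*(-1/15119) = -146/15119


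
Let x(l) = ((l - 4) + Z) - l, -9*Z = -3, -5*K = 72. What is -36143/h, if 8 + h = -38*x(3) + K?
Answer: -542145/1754 ≈ -309.09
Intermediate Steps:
K = -72/5 (K = -⅕*72 = -72/5 ≈ -14.400)
Z = ⅓ (Z = -⅑*(-3) = ⅓ ≈ 0.33333)
x(l) = -11/3 (x(l) = ((l - 4) + ⅓) - l = ((-4 + l) + ⅓) - l = (-11/3 + l) - l = -11/3)
h = 1754/15 (h = -8 + (-38*(-11/3) - 72/5) = -8 + (418/3 - 72/5) = -8 + 1874/15 = 1754/15 ≈ 116.93)
-36143/h = -36143/1754/15 = -36143*15/1754 = -542145/1754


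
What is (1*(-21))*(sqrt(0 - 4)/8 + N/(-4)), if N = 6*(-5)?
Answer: -315/2 - 21*I/4 ≈ -157.5 - 5.25*I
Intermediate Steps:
N = -30
(1*(-21))*(sqrt(0 - 4)/8 + N/(-4)) = (1*(-21))*(sqrt(0 - 4)/8 - 30/(-4)) = -21*(sqrt(-4)*(1/8) - 30*(-1/4)) = -21*((2*I)*(1/8) + 15/2) = -21*(I/4 + 15/2) = -21*(15/2 + I/4) = -315/2 - 21*I/4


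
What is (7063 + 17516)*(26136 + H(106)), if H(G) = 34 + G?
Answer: 645837804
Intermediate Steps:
(7063 + 17516)*(26136 + H(106)) = (7063 + 17516)*(26136 + (34 + 106)) = 24579*(26136 + 140) = 24579*26276 = 645837804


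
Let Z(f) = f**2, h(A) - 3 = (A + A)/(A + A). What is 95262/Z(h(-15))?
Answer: 47631/8 ≈ 5953.9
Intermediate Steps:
h(A) = 4 (h(A) = 3 + (A + A)/(A + A) = 3 + (2*A)/((2*A)) = 3 + (2*A)*(1/(2*A)) = 3 + 1 = 4)
95262/Z(h(-15)) = 95262/(4**2) = 95262/16 = 95262*(1/16) = 47631/8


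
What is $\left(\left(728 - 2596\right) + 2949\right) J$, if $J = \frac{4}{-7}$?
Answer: $- \frac{4324}{7} \approx -617.71$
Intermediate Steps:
$J = - \frac{4}{7}$ ($J = 4 \left(- \frac{1}{7}\right) = - \frac{4}{7} \approx -0.57143$)
$\left(\left(728 - 2596\right) + 2949\right) J = \left(\left(728 - 2596\right) + 2949\right) \left(- \frac{4}{7}\right) = \left(-1868 + 2949\right) \left(- \frac{4}{7}\right) = 1081 \left(- \frac{4}{7}\right) = - \frac{4324}{7}$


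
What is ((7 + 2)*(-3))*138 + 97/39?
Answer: -145217/39 ≈ -3723.5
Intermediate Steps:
((7 + 2)*(-3))*138 + 97/39 = (9*(-3))*138 + 97*(1/39) = -27*138 + 97/39 = -3726 + 97/39 = -145217/39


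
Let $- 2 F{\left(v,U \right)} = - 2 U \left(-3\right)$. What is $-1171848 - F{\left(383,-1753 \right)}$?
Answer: $-1177107$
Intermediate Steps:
$F{\left(v,U \right)} = - 3 U$ ($F{\left(v,U \right)} = - \frac{- 2 U \left(-3\right)}{2} = - \frac{6 U}{2} = - 3 U$)
$-1171848 - F{\left(383,-1753 \right)} = -1171848 - \left(-3\right) \left(-1753\right) = -1171848 - 5259 = -1177107$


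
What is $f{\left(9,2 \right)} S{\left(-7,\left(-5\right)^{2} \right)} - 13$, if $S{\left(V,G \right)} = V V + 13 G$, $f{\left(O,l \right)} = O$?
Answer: $3353$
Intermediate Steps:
$S{\left(V,G \right)} = V^{2} + 13 G$
$f{\left(9,2 \right)} S{\left(-7,\left(-5\right)^{2} \right)} - 13 = 9 \left(\left(-7\right)^{2} + 13 \left(-5\right)^{2}\right) - 13 = 9 \left(49 + 13 \cdot 25\right) - 13 = 9 \left(49 + 325\right) - 13 = 9 \cdot 374 - 13 = 3366 - 13 = 3353$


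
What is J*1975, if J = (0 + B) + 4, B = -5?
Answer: -1975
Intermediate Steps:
J = -1 (J = (0 - 5) + 4 = -5 + 4 = -1)
J*1975 = -1*1975 = -1975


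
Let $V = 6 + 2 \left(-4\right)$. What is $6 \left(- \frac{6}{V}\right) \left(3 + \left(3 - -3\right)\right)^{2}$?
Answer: $1458$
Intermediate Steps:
$V = -2$ ($V = 6 - 8 = -2$)
$6 \left(- \frac{6}{V}\right) \left(3 + \left(3 - -3\right)\right)^{2} = 6 \left(- \frac{6}{-2}\right) \left(3 + \left(3 - -3\right)\right)^{2} = 6 \left(\left(-6\right) \left(- \frac{1}{2}\right)\right) \left(3 + \left(3 + 3\right)\right)^{2} = 6 \cdot 3 \left(3 + 6\right)^{2} = 18 \cdot 9^{2} = 18 \cdot 81 = 1458$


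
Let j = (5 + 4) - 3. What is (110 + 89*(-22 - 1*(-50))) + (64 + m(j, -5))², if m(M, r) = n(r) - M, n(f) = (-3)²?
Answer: 7091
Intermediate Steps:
n(f) = 9
j = 6 (j = 9 - 3 = 6)
m(M, r) = 9 - M
(110 + 89*(-22 - 1*(-50))) + (64 + m(j, -5))² = (110 + 89*(-22 - 1*(-50))) + (64 + (9 - 1*6))² = (110 + 89*(-22 + 50)) + (64 + (9 - 6))² = (110 + 89*28) + (64 + 3)² = (110 + 2492) + 67² = 2602 + 4489 = 7091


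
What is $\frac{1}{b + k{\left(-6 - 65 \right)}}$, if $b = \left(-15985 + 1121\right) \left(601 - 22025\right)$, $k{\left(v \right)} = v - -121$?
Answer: $\frac{1}{318446386} \approx 3.1402 \cdot 10^{-9}$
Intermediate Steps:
$k{\left(v \right)} = 121 + v$ ($k{\left(v \right)} = v + 121 = 121 + v$)
$b = 318446336$ ($b = \left(-14864\right) \left(-21424\right) = 318446336$)
$\frac{1}{b + k{\left(-6 - 65 \right)}} = \frac{1}{318446336 + \left(121 - 71\right)} = \frac{1}{318446336 + 50} = \frac{1}{318446386}$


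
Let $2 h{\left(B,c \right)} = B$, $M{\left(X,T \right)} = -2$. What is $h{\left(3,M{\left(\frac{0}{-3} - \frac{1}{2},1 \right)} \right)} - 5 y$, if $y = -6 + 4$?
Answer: $\frac{23}{2} \approx 11.5$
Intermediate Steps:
$h{\left(B,c \right)} = \frac{B}{2}$
$y = -2$
$h{\left(3,M{\left(\frac{0}{-3} - \frac{1}{2},1 \right)} \right)} - 5 y = \frac{1}{2} \cdot 3 - -10 = \frac{3}{2} + 10 = \frac{23}{2}$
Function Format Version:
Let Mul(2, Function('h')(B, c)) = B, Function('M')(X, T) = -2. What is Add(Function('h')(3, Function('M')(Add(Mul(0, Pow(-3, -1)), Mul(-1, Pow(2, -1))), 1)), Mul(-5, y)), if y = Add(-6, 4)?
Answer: Rational(23, 2) ≈ 11.500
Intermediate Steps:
Function('h')(B, c) = Mul(Rational(1, 2), B)
y = -2
Add(Function('h')(3, Function('M')(Add(Mul(0, Pow(-3, -1)), Mul(-1, Pow(2, -1))), 1)), Mul(-5, y)) = Add(Mul(Rational(1, 2), 3), Mul(-5, -2)) = Add(Rational(3, 2), 10) = Rational(23, 2)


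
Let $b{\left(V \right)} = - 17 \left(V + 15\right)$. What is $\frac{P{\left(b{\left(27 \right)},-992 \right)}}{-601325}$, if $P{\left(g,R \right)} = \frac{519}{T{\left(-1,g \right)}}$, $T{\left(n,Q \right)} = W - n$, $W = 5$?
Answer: $- \frac{173}{1202650} \approx -0.00014385$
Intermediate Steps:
$T{\left(n,Q \right)} = 5 - n$
$b{\left(V \right)} = -255 - 17 V$ ($b{\left(V \right)} = - 17 \left(15 + V\right) = -255 - 17 V$)
$P{\left(g,R \right)} = \frac{173}{2}$ ($P{\left(g,R \right)} = \frac{519}{5 - -1} = \frac{519}{5 + 1} = \frac{519}{6} = 519 \cdot \frac{1}{6} = \frac{173}{2}$)
$\frac{P{\left(b{\left(27 \right)},-992 \right)}}{-601325} = \frac{173}{2 \left(-601325\right)} = \frac{173}{2} \left(- \frac{1}{601325}\right) = - \frac{173}{1202650}$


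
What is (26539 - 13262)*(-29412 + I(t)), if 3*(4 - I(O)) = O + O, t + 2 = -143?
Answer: -1167499718/3 ≈ -3.8917e+8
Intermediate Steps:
t = -145 (t = -2 - 143 = -145)
I(O) = 4 - 2*O/3 (I(O) = 4 - (O + O)/3 = 4 - 2*O/3)
(26539 - 13262)*(-29412 + I(t)) = (26539 - 13262)*(-29412 + (4 - 2/3*(-145))) = 13277*(-29412 + (4 + 290/3)) = 13277*(-29412 + 302/3) = 13277*(-87934/3) = -1167499718/3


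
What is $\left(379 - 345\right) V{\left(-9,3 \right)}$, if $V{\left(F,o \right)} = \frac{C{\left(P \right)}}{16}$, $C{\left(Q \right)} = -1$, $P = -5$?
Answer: $- \frac{17}{8} \approx -2.125$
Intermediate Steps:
$V{\left(F,o \right)} = - \frac{1}{16}$
$\left(379 - 345\right) V{\left(-9,3 \right)} = \left(379 - 345\right) \left(- \frac{1}{16}\right) = 34 \left(- \frac{1}{16}\right) = - \frac{17}{8}$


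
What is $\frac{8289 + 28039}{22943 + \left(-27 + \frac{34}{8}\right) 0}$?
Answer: $\frac{36328}{22943} \approx 1.5834$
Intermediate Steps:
$\frac{8289 + 28039}{22943 + \left(-27 + \frac{34}{8}\right) 0} = \frac{36328}{22943 + \left(-27 + 34 \cdot \frac{1}{8}\right) 0} = \frac{36328}{22943 + \left(-27 + \frac{17}{4}\right) 0} = \frac{36328}{22943 - 0} = \frac{36328}{22943 + 0} = \frac{36328}{22943}$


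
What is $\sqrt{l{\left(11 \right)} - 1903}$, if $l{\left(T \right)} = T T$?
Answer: $9 i \sqrt{22} \approx 42.214 i$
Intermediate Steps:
$l{\left(T \right)} = T^{2}$
$\sqrt{l{\left(11 \right)} - 1903} = \sqrt{11^{2} - 1903} = \sqrt{121 - 1903} = \sqrt{-1782} = 9 i \sqrt{22}$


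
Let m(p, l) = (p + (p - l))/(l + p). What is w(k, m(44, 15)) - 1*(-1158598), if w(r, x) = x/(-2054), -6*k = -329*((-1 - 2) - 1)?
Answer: 140405857155/121186 ≈ 1.1586e+6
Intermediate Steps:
k = -658/3 (k = -(-329)*((-1 - 2) - 1)/6 = -(-329)*(-3 - 1)/6 = -(-329)*(-4)/6 = -1/6*1316 = -658/3 ≈ -219.33)
m(p, l) = (-l + 2*p)/(l + p)
w(r, x) = -x/2054 (w(r, x) = x*(-1/2054) = -x/2054)
w(k, m(44, 15)) - 1*(-1158598) = -(-1*15 + 2*44)/(2054*(15 + 44)) - 1*(-1158598) = -(-15 + 88)/(2054*59) + 1158598 = -73/121186 + 1158598 = 140405857155/121186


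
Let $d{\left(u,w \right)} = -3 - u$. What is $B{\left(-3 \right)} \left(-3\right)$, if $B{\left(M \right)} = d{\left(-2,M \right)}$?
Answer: $3$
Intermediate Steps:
$B{\left(M \right)} = -1$ ($B{\left(M \right)} = -3 - -2 = -3 + 2 = -1$)
$B{\left(-3 \right)} \left(-3\right) = \left(-1\right) \left(-3\right) = 3$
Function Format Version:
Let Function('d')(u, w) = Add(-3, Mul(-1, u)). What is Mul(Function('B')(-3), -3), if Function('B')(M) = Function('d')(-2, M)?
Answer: 3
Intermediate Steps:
Function('B')(M) = -1 (Function('B')(M) = Add(-3, Mul(-1, -2)) = Add(-3, 2) = -1)
Mul(Function('B')(-3), -3) = Mul(-1, -3) = 3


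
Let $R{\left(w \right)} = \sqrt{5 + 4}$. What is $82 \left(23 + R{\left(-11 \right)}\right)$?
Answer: $2132$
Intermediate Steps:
$R{\left(w \right)} = 3$ ($R{\left(w \right)} = \sqrt{9} = 3$)
$82 \left(23 + R{\left(-11 \right)}\right) = 82 \left(23 + 3\right) = 82 \cdot 26 = 2132$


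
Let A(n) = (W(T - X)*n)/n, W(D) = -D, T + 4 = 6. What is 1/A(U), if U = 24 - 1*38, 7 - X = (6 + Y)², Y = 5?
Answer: -1/116 ≈ -0.0086207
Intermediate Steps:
T = 2 (T = -4 + 6 = 2)
X = -114 (X = 7 - (6 + 5)² = 7 - 1*11² = 7 - 1*121 = 7 - 121 = -114)
U = -14 (U = 24 - 38 = -14)
A(n) = -116 (A(n) = ((-(2 - 1*(-114)))*n)/n = ((-(2 + 114))*n)/n = ((-1*116)*n)/n = (-116*n)/n = -116)
1/A(U) = 1/(-116) = -1/116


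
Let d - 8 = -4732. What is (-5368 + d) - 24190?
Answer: -34282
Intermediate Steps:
d = -4724 (d = 8 - 4732 = -4724)
(-5368 + d) - 24190 = (-5368 - 4724) - 24190 = -10092 - 24190 = -34282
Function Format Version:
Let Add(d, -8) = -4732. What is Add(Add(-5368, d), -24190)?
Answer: -34282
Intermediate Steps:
d = -4724 (d = Add(8, -4732) = -4724)
Add(Add(-5368, d), -24190) = Add(Add(-5368, -4724), -24190) = Add(-10092, -24190) = -34282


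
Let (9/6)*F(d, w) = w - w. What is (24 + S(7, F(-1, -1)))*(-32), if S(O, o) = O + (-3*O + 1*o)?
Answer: -320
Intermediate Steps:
F(d, w) = 0 (F(d, w) = 2*(w - w)/3 = (⅔)*0 = 0)
S(O, o) = o - 2*O (S(O, o) = O + (-3*O + o) = O + (o - 3*O) = o - 2*O)
(24 + S(7, F(-1, -1)))*(-32) = (24 + (0 - 2*7))*(-32) = (24 + (0 - 14))*(-32) = (24 - 14)*(-32) = 10*(-32) = -320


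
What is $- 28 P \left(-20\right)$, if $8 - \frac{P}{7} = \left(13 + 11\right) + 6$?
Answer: $-86240$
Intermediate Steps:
$P = -154$ ($P = 56 - 7 \left(\left(13 + 11\right) + 6\right) = 56 - 7 \left(24 + 6\right) = 56 - 210 = -154$)
$- 28 P \left(-20\right) = \left(-28\right) \left(-154\right) \left(-20\right) = 4312 \left(-20\right) = -86240$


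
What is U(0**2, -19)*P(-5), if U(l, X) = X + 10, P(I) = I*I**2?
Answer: 1125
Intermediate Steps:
P(I) = I**3
U(l, X) = 10 + X
U(0**2, -19)*P(-5) = (10 - 19)*(-5)**3 = -9*(-125) = 1125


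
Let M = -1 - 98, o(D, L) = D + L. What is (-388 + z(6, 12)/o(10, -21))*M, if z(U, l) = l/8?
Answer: 76851/2 ≈ 38426.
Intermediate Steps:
z(U, l) = l/8 (z(U, l) = l*(1/8) = l/8)
M = -99
(-388 + z(6, 12)/o(10, -21))*M = (-388 + ((1/8)*12)/(10 - 21))*(-99) = (-388 + (3/2)/(-11))*(-99) = (-388 + (3/2)*(-1/11))*(-99) = (-388 - 3/22)*(-99) = -8539/22*(-99) = 76851/2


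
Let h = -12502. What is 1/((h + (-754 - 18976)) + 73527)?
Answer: 1/41295 ≈ 2.4216e-5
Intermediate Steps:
1/((h + (-754 - 18976)) + 73527) = 1/((-12502 + (-754 - 18976)) + 73527) = 1/((-12502 - 19730) + 73527) = 1/(-32232 + 73527) = 1/41295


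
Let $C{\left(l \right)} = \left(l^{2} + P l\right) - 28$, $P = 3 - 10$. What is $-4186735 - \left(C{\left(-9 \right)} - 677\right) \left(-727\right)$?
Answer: $-4594582$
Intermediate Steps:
$P = -7$
$C{\left(l \right)} = -28 + l^{2} - 7 l$ ($C{\left(l \right)} = \left(l^{2} - 7 l\right) - 28 = -28 + l^{2} - 7 l$)
$-4186735 - \left(C{\left(-9 \right)} - 677\right) \left(-727\right) = -4186735 - \left(\left(-28 + \left(-9\right)^{2} - -63\right) - 677\right) \left(-727\right) = -4186735 - \left(\left(-28 + 81 + 63\right) - 677\right) \left(-727\right) = -4186735 - \left(116 - 677\right) \left(-727\right) = -4186735 - \left(-561\right) \left(-727\right) = -4186735 - 407847 = -4594582$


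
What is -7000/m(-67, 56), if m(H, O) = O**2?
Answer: -125/56 ≈ -2.2321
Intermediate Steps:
-7000/m(-67, 56) = -7000/(56**2) = -7000/3136 = -7000*1/3136 = -125/56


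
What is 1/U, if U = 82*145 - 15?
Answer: 1/11875 ≈ 8.4211e-5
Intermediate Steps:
U = 11875 (U = 11890 - 15 = 11875)
1/U = 1/11875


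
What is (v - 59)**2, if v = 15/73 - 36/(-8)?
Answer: 62837329/21316 ≈ 2947.9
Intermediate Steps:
v = 687/146 (v = 15*(1/73) - 36*(-1/8) = 15/73 + 9/2 = 687/146 ≈ 4.7055)
(v - 59)**2 = (687/146 - 59)**2 = (-7927/146)**2 = 62837329/21316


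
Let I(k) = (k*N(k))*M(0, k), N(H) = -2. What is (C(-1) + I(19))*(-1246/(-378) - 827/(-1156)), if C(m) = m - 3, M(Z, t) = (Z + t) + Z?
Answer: -15150773/5202 ≈ -2912.5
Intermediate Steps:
M(Z, t) = t + 2*Z
C(m) = -3 + m
I(k) = -2*k**2 (I(k) = (k*(-2))*(k + 2*0) = (-2*k)*(k + 0) = (-2*k)*k = -2*k**2)
(C(-1) + I(19))*(-1246/(-378) - 827/(-1156)) = ((-3 - 1) - 2*19**2)*(-1246/(-378) - 827/(-1156)) = (-4 - 2*361)*(-1246*(-1/378) - 827*(-1/1156)) = (-4 - 722)*(89/27 + 827/1156) = -726*125213/31212 = -15150773/5202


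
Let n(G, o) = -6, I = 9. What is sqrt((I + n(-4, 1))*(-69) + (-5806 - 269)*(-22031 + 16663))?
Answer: 3*sqrt(3623377) ≈ 5710.5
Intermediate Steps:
sqrt((I + n(-4, 1))*(-69) + (-5806 - 269)*(-22031 + 16663)) = sqrt((9 - 6)*(-69) + (-5806 - 269)*(-22031 + 16663)) = sqrt(3*(-69) - 6075*(-5368)) = sqrt(-207 + 32610600) = sqrt(32610393) = 3*sqrt(3623377)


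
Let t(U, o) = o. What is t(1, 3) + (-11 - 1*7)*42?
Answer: -753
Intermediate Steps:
t(1, 3) + (-11 - 1*7)*42 = 3 + (-11 - 1*7)*42 = 3 + (-11 - 7)*42 = 3 - 18*42 = 3 - 756 = -753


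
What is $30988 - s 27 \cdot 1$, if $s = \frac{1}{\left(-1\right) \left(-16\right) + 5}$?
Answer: $\frac{216907}{7} \approx 30987.0$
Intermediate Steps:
$s = \frac{1}{21}$ ($s = \frac{1}{16 + 5} = \frac{1}{21} \approx 0.047619$)
$30988 - s 27 \cdot 1 = 30988 - \frac{1}{21} \cdot 27 \cdot 1 = 30988 - \frac{9}{7} \cdot 1 = 30988 - \frac{9}{7} = \frac{216907}{7}$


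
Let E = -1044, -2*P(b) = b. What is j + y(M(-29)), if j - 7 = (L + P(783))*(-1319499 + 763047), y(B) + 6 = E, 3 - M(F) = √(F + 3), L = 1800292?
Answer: -1001558234069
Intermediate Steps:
P(b) = -b/2
M(F) = 3 - √(3 + F) (M(F) = 3 - √(F + 3) = 3 - √(3 + F))
y(B) = -1050 (y(B) = -6 - 1044 = -1050)
j = -1001558233019 (j = 7 + (1800292 - ½*783)*(-1319499 + 763047) = 7 + (1800292 - 783/2)*(-556452) = 7 + (3599801/2)*(-556452) = 7 - 1001558233026 = -1001558233019)
j + y(M(-29)) = -1001558233019 - 1050 = -1001558234069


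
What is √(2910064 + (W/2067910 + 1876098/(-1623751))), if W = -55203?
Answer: √32809868805668377923101585398870/3357770930410 ≈ 1705.9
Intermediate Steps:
√(2910064 + (W/2067910 + 1876098/(-1623751))) = √(2910064 + (-55203/2067910 + 1876098/(-1623751))) = √(2910064 + (-55203*1/2067910 + 1876098*(-1/1623751))) = √(2910064 + (-55203/2067910 - 1876098/1623751)) = √(2910064 - 3969237741633/3357770930410) = √(9771324335594904607/3357770930410) = √32809868805668377923101585398870/3357770930410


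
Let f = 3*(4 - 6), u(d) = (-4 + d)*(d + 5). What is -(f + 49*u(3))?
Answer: 398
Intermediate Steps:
u(d) = (-4 + d)*(5 + d)
f = -6 (f = 3*(-2) = -6)
-(f + 49*u(3)) = -(-6 + 49*(-20 + 3 + 3**2)) = -(-6 + 49*(-20 + 3 + 9)) = -(-6 + 49*(-8)) = -(-6 - 392) = -1*(-398) = 398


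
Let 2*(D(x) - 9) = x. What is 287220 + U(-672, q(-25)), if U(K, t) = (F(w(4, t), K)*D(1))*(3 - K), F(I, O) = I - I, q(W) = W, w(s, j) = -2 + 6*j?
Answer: 287220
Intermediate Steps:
D(x) = 9 + x/2
F(I, O) = 0
U(K, t) = 0 (U(K, t) = (0*(9 + (½)*1))*(3 - K) = (0*(9 + ½))*(3 - K) = (0*(19/2))*(3 - K) = 0*(3 - K) = 0)
287220 + U(-672, q(-25)) = 287220 + 0 = 287220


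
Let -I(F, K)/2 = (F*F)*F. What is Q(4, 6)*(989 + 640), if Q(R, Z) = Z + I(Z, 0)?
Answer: -693954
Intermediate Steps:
I(F, K) = -2*F³ (I(F, K) = -2*F*F*F = -2*F²*F = -2*F³)
Q(R, Z) = Z - 2*Z³
Q(4, 6)*(989 + 640) = (6 - 2*6³)*(989 + 640) = (6 - 2*216)*1629 = (6 - 432)*1629 = -426*1629 = -693954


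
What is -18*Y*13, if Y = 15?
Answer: -3510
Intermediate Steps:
-18*Y*13 = -18*15*13 = -270*13 = -3510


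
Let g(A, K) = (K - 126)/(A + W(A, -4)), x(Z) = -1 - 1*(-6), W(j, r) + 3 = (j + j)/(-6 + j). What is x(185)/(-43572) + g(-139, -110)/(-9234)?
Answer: -25300405/85129252506 ≈ -0.00029720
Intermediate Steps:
W(j, r) = -3 + 2*j/(-6 + j) (W(j, r) = -3 + (j + j)/(-6 + j) = -3 + (2*j)/(-6 + j) = -3 + 2*j/(-6 + j))
x(Z) = 5 (x(Z) = -1 + 6 = 5)
g(A, K) = (-126 + K)/(A + (18 - A)/(-6 + A)) (g(A, K) = (K - 126)/(A + (18 - A)/(-6 + A)) = (-126 + K)/(A + (18 - A)/(-6 + A)))
x(185)/(-43572) + g(-139, -110)/(-9234) = 5/(-43572) + ((-126 - 110)*(-6 - 139)/(18 - 1*(-139) - 139*(-6 - 139)))/(-9234) = 5*(-1/43572) + (-236*(-145)/(18 + 139 - 139*(-145)))*(-1/9234) = -5/43572 + (-236*(-145)/(18 + 139 + 20155))*(-1/9234) = -5/43572 + (-236*(-145)/20312)*(-1/9234) = -5/43572 + ((1/20312)*(-236)*(-145))*(-1/9234) = -5/43572 + (8555/5078)*(-1/9234) = -5/43572 - 8555/46890252 = -25300405/85129252506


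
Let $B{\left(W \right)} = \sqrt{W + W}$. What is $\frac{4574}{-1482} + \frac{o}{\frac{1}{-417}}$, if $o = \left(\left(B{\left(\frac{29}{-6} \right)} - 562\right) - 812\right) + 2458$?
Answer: $- \frac{334955035}{741} - 139 i \sqrt{87} \approx -4.5203 \cdot 10^{5} - 1296.5 i$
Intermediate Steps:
$B{\left(W \right)} = \sqrt{2} \sqrt{W}$ ($B{\left(W \right)} = \sqrt{2 W} = \sqrt{2} \sqrt{W}$)
$o = 1084 + \frac{i \sqrt{87}}{3}$ ($o = \left(\left(\sqrt{2} \sqrt{\frac{29}{-6}} - 562\right) - 812\right) + 2458 = \left(\left(\sqrt{2} \sqrt{29 \left(- \frac{1}{6}\right)} - 562\right) - 812\right) + 2458 = \left(\left(\sqrt{2} \sqrt{- \frac{29}{6}} - 562\right) - 812\right) + 2458 = \left(\left(\sqrt{2} \frac{i \sqrt{174}}{6} - 562\right) - 812\right) + 2458 = \left(\left(\frac{i \sqrt{87}}{3} - 562\right) - 812\right) + 2458 = \left(\left(-562 + \frac{i \sqrt{87}}{3}\right) - 812\right) + 2458 = \left(-1374 + \frac{i \sqrt{87}}{3}\right) + 2458 = 1084 + \frac{i \sqrt{87}}{3} \approx 1084.0 + 3.1091 i$)
$\frac{4574}{-1482} + \frac{o}{\frac{1}{-417}} = \frac{4574}{-1482} + \frac{1084 + \frac{i \sqrt{87}}{3}}{\frac{1}{-417}} = 4574 \left(- \frac{1}{1482}\right) + \frac{1084 + \frac{i \sqrt{87}}{3}}{- \frac{1}{417}} = - \frac{2287}{741} + \left(1084 + \frac{i \sqrt{87}}{3}\right) \left(-417\right) = - \frac{2287}{741} - \left(452028 + 139 i \sqrt{87}\right) = - \frac{334955035}{741} - 139 i \sqrt{87}$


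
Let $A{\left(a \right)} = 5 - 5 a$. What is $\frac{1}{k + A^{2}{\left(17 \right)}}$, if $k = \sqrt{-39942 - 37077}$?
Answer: $\frac{6400}{41037019} - \frac{i \sqrt{77019}}{41037019} \approx 0.00015596 - 6.7627 \cdot 10^{-6} i$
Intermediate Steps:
$k = i \sqrt{77019}$ ($k = \sqrt{-77019} = i \sqrt{77019} \approx 277.52 i$)
$\frac{1}{k + A^{2}{\left(17 \right)}} = \frac{1}{i \sqrt{77019} + \left(5 - 85\right)^{2}} = \frac{1}{i \sqrt{77019} + \left(-80\right)^{2}} = \frac{1}{i \sqrt{77019} + 6400} = \frac{1}{6400 + i \sqrt{77019}}$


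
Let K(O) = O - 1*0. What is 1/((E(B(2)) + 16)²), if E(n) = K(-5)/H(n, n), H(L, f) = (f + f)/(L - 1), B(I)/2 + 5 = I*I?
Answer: 16/2401 ≈ 0.0066639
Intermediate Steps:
B(I) = -10 + 2*I² (B(I) = -10 + 2*(I*I) = -10 + 2*I²)
H(L, f) = 2*f/(-1 + L) (H(L, f) = (2*f)/(-1 + L) = 2*f/(-1 + L))
K(O) = O (K(O) = O + 0 = O)
E(n) = -5*(-1 + n)/(2*n)
1/((E(B(2)) + 16)²) = 1/((5*(1 - (-10 + 2*2²))/(2*(-10 + 2*2²)) + 16)²) = 1/((5*(1 - (-10 + 2*4))/(2*(-10 + 2*4)) + 16)²) = 1/((5*(1 - (-10 + 8))/(2*(-10 + 8)) + 16)²) = 1/(((5/2)*(1 - 1*(-2))/(-2) + 16)²) = 1/(((5/2)*(-½)*(1 + 2) + 16)²) = 1/(((5/2)*(-½)*3 + 16)²) = 1/((-15/4 + 16)²) = 1/((49/4)²) = 1/(2401/16) = 16/2401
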